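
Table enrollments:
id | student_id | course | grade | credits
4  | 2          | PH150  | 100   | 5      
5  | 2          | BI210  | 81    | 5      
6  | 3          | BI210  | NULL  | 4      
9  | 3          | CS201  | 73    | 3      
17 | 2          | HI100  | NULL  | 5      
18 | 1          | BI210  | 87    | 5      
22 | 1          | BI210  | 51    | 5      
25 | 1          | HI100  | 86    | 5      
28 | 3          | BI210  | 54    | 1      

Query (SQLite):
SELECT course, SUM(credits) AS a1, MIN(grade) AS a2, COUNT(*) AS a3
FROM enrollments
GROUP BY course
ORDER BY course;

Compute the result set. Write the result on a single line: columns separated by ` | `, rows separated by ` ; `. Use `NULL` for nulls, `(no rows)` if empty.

BI210 | 20 | 51 | 5 ; CS201 | 3 | 73 | 1 ; HI100 | 10 | 86 | 2 ; PH150 | 5 | 100 | 1

Group enrollments by course.
Per group compute: SUM(credits), MIN(grade), COUNT(*).
  BI210: ids {5, 6, 18, 22, 28} → SUM(credits)=20, MIN(grade)=51, COUNT(*)=5
  CS201: ids {9} → SUM(credits)=3, MIN(grade)=73, COUNT(*)=1
  HI100: ids {17, 25} → SUM(credits)=10, MIN(grade)=86, COUNT(*)=2
  PH150: ids {4} → SUM(credits)=5, MIN(grade)=100, COUNT(*)=1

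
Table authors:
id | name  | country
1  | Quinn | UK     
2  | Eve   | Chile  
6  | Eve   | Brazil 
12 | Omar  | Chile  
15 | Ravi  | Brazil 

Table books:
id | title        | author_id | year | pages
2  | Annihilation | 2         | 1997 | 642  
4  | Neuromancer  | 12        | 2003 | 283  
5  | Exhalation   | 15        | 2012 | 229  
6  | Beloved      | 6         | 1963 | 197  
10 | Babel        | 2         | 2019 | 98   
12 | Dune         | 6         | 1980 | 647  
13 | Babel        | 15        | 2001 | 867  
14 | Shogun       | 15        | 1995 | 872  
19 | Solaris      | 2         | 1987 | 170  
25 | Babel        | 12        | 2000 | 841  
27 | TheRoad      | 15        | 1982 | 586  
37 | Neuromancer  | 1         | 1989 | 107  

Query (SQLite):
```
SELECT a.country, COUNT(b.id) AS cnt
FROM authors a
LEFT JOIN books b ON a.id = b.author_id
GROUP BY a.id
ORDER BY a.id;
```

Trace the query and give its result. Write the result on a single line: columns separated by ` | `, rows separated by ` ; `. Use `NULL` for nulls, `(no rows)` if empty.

UK | 1 ; Chile | 3 ; Brazil | 2 ; Chile | 2 ; Brazil | 4

LEFT JOIN keeps every authors row; unmatched ones get NULL for books columns.
Group by authors.id and compute COUNT(b.id). COUNT(col) of an all-NULL group is 0.
  1: ids {37} → COUNT(b.id)=1
  2: ids {2, 10, 19} → COUNT(b.id)=3
  6: ids {6, 12} → COUNT(b.id)=2
  12: ids {4, 25} → COUNT(b.id)=2
  15: ids {5, 13, 14, 27} → COUNT(b.id)=4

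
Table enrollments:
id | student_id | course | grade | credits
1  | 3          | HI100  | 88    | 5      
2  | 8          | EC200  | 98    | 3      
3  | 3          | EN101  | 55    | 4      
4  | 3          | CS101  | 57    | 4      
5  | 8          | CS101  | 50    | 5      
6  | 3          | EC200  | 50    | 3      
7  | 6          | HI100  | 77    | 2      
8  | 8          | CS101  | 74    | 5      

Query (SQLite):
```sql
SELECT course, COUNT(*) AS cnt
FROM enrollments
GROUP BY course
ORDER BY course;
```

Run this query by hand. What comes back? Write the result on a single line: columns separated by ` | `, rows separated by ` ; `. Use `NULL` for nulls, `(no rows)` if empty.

CS101 | 3 ; EC200 | 2 ; EN101 | 1 ; HI100 | 2

Partition enrollments by course; compute COUNT(*) within each group.
  CS101: ids {4, 5, 8} → COUNT(*)=3
  EC200: ids {2, 6} → COUNT(*)=2
  EN101: ids {3} → COUNT(*)=1
  HI100: ids {1, 7} → COUNT(*)=2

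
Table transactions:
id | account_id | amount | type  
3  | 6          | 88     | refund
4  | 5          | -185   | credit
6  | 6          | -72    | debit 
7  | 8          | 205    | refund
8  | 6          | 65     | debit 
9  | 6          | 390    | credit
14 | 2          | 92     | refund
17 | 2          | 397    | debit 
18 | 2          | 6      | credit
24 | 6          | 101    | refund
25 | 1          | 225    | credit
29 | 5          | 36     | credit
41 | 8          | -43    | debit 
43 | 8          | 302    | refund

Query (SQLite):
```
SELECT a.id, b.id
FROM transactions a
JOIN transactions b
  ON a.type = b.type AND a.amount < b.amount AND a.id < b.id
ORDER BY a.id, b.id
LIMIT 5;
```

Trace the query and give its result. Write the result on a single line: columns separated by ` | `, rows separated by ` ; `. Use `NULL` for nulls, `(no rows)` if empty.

Pairs (a,b) with same type, a.amount < b.amount, a.id < b.id.
type groups: credit:{4,9,18,25,29} debit:{6,8,17,41} refund:{3,7,14,24,43}
Ordered by (a.id, b.id); first 5.

3 | 7 ; 3 | 14 ; 3 | 24 ; 3 | 43 ; 4 | 9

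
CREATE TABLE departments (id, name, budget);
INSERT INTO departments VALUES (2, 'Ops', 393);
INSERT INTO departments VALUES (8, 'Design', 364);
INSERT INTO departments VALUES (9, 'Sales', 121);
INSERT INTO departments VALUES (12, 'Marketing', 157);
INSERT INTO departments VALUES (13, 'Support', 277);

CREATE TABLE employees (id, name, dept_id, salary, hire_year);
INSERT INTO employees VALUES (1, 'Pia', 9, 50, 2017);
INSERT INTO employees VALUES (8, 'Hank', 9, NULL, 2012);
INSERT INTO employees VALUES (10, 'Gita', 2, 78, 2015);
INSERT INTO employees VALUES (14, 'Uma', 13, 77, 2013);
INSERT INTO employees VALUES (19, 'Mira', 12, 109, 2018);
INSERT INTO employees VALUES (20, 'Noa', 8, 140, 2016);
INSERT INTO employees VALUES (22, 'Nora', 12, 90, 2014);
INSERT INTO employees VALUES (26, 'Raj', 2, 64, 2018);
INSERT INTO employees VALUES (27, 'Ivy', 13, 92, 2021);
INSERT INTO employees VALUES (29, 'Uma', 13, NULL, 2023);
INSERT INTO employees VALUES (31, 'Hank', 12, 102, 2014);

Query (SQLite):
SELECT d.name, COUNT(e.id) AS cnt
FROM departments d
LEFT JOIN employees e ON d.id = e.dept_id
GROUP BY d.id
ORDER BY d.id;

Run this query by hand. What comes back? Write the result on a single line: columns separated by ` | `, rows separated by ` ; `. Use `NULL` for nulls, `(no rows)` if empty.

Ops | 2 ; Design | 1 ; Sales | 2 ; Marketing | 3 ; Support | 3

LEFT JOIN keeps every departments row; unmatched ones get NULL for employees columns.
Group by departments.id and compute COUNT(e.id). COUNT(col) of an all-NULL group is 0.
  2: ids {10, 26} → COUNT(e.id)=2
  8: ids {20} → COUNT(e.id)=1
  9: ids {1, 8} → COUNT(e.id)=2
  12: ids {19, 22, 31} → COUNT(e.id)=3
  13: ids {14, 27, 29} → COUNT(e.id)=3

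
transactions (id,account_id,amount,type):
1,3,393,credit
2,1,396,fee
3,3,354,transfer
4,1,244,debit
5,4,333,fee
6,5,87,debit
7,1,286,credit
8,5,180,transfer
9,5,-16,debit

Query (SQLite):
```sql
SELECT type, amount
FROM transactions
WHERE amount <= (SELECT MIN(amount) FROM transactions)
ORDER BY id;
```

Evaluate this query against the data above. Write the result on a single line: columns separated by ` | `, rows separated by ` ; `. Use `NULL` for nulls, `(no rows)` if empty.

debit | -16

Scalar subquery: MIN(amount) over all transactions rows = -16.
Keep rows where amount <= that value.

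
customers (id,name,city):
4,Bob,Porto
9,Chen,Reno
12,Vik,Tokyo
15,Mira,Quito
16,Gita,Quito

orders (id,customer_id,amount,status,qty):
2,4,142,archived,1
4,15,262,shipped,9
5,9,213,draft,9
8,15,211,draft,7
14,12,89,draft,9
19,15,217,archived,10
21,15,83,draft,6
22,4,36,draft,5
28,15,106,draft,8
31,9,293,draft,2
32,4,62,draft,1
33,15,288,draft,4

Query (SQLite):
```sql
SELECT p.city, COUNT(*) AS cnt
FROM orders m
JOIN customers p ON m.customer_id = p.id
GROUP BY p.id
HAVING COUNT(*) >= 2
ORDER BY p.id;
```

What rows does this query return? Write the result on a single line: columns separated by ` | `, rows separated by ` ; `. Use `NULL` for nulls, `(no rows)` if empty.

Join each orders row to its customers via customer_id.
Group joined rows by customers.id; compute COUNT(*) per group.
HAVING: keep groups with count ≥ 2.
  4: ids {2, 22, 32} → COUNT(*)=3
  9: ids {5, 31} → COUNT(*)=2
  12: ids {14} → COUNT(*)=1
  15: ids {4, 8, 19, 21, 28, 33} → COUNT(*)=6

Porto | 3 ; Reno | 2 ; Quito | 6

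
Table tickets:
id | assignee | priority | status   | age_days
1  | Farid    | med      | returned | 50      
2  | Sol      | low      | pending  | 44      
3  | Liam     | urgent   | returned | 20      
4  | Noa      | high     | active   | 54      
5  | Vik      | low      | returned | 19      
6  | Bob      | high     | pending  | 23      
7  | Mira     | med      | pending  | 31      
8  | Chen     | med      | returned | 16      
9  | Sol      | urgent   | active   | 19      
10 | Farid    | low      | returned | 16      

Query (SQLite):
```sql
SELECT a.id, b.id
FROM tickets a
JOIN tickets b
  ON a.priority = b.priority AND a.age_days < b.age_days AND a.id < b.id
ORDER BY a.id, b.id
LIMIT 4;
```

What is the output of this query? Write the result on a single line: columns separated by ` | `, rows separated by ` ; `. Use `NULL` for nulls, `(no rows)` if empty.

Pairs (a,b) with same priority, a.age_days < b.age_days, a.id < b.id.
priority groups: high:{4,6} low:{2,5,10} med:{1,7,8} urgent:{3,9}
Ordered by (a.id, b.id); first 4.

(no rows)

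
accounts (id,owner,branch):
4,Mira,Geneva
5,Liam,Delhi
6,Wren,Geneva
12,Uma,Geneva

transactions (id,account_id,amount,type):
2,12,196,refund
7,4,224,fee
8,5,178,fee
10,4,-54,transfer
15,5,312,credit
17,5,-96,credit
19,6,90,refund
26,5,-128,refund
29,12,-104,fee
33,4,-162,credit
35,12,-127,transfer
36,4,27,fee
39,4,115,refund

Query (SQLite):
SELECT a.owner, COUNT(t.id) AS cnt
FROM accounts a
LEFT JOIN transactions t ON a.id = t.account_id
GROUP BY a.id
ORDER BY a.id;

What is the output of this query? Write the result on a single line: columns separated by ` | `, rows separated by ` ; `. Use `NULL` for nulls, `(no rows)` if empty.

Mira | 5 ; Liam | 4 ; Wren | 1 ; Uma | 3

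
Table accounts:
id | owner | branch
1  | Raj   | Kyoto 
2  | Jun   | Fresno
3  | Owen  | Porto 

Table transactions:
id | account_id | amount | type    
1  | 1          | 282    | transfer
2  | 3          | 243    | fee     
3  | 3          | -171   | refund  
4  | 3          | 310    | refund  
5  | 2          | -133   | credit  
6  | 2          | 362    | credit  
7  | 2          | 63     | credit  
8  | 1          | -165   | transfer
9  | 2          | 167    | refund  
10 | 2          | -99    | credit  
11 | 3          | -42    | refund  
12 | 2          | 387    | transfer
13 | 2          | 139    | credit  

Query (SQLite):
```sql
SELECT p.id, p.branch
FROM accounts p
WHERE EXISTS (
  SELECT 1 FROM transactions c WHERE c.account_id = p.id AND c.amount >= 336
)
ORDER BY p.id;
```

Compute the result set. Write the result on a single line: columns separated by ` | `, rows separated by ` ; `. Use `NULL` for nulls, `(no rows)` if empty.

2 | Fresno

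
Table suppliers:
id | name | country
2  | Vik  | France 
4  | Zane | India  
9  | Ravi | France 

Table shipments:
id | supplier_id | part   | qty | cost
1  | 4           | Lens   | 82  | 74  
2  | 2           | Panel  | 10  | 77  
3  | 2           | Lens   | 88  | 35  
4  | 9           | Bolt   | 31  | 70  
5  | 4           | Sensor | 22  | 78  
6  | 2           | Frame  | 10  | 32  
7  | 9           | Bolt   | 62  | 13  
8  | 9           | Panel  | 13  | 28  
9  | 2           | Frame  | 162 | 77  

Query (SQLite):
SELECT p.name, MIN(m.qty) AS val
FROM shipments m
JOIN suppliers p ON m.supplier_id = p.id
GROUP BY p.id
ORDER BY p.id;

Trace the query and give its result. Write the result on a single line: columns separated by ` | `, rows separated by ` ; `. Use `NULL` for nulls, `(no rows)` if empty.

Vik | 10 ; Zane | 22 ; Ravi | 13

Join each shipments row to its suppliers via supplier_id.
Group joined rows by suppliers.id; compute MIN(m.qty) per group.
  2: ids {2, 3, 6, 9} → MIN(m.qty)=10
  4: ids {1, 5} → MIN(m.qty)=22
  9: ids {4, 7, 8} → MIN(m.qty)=13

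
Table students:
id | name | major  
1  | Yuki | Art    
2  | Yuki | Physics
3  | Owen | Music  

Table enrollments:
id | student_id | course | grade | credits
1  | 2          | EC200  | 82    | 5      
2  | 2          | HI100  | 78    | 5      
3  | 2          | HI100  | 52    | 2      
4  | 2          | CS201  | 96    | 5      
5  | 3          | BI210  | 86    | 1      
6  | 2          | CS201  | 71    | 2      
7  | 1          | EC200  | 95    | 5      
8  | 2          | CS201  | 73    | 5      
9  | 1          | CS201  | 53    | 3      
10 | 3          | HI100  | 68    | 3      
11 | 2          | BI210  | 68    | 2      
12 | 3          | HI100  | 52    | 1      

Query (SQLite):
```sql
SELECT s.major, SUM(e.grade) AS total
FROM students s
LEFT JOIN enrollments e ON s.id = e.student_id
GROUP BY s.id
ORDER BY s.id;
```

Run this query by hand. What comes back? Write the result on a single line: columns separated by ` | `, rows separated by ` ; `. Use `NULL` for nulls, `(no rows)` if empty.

LEFT JOIN keeps every students row; unmatched ones get NULL for enrollments columns.
Group by students.id and compute SUM(e.grade). SUM over an all-NULL group is NULL.
  1: ids {7, 9} → SUM(e.grade)=148
  2: ids {1, 2, 3, 4, 6, 8, 11} → SUM(e.grade)=520
  3: ids {5, 10, 12} → SUM(e.grade)=206

Art | 148 ; Physics | 520 ; Music | 206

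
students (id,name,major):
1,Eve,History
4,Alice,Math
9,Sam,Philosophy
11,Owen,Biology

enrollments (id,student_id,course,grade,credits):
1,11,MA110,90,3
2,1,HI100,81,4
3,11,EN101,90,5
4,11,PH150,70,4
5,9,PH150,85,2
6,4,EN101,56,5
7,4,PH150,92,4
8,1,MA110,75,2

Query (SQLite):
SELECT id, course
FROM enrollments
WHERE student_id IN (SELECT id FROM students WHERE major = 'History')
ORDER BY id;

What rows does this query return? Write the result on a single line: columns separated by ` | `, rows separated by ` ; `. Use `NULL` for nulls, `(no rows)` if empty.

Inner query: students.id where major = 'History'.
Outer: keep enrollments rows whose student_id is in that set.
Inner query → {1}

2 | HI100 ; 8 | MA110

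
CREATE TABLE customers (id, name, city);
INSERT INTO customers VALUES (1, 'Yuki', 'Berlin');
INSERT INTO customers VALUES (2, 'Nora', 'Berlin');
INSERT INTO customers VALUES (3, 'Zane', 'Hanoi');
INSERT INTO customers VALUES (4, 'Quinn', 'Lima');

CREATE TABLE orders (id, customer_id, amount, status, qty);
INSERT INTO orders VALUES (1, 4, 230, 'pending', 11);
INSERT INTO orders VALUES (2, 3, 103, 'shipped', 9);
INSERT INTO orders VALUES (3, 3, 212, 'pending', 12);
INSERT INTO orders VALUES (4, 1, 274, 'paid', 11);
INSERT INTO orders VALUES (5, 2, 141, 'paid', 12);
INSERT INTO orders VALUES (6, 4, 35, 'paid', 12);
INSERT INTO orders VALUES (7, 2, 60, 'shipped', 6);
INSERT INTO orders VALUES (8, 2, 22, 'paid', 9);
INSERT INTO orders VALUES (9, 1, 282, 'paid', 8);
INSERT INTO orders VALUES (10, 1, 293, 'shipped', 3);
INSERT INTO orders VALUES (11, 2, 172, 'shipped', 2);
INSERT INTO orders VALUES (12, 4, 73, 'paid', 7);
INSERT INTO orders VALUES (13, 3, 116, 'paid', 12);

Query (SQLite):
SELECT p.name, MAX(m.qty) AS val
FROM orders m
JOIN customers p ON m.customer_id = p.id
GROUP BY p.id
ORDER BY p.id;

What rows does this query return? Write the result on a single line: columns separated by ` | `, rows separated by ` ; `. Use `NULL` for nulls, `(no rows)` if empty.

Yuki | 11 ; Nora | 12 ; Zane | 12 ; Quinn | 12

Join each orders row to its customers via customer_id.
Group joined rows by customers.id; compute MAX(m.qty) per group.
  1: ids {4, 9, 10} → MAX(m.qty)=11
  2: ids {5, 7, 8, 11} → MAX(m.qty)=12
  3: ids {2, 3, 13} → MAX(m.qty)=12
  4: ids {1, 6, 12} → MAX(m.qty)=12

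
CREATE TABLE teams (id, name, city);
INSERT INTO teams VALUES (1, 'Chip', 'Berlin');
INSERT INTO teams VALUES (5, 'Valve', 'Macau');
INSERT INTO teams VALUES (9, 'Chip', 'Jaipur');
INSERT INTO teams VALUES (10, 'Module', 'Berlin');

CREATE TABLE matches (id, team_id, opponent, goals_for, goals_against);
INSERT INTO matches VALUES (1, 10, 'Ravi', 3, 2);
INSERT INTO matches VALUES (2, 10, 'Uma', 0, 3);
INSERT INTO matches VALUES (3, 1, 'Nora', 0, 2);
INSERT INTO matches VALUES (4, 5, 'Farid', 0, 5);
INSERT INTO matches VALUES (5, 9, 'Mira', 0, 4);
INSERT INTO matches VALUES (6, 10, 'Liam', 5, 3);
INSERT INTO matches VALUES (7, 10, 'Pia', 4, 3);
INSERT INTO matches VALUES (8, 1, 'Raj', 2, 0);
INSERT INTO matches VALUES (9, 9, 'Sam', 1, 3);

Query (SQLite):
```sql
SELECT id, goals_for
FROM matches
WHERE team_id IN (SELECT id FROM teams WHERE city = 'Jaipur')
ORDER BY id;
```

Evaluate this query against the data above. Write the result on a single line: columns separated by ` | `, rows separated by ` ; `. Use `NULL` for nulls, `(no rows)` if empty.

5 | 0 ; 9 | 1

Inner query: teams.id where city = 'Jaipur'.
Outer: keep matches rows whose team_id is in that set.
Inner query → {9}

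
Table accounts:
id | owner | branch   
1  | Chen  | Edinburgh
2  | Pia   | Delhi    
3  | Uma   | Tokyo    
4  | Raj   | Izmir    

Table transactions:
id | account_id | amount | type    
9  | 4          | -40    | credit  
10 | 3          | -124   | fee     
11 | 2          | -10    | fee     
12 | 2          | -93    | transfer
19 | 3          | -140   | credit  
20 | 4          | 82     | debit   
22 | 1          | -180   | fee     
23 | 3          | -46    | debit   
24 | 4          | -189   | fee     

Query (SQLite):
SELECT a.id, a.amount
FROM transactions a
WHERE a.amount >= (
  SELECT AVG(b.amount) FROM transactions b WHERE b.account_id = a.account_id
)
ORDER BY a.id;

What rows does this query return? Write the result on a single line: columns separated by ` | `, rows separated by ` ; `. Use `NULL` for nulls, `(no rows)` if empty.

For each transactions row a, compute AVG(amount) over rows sharing a.account_id.
Keep row a if a.amount >= that per-group AVG.
  account_id=1: AVG(amount) = -180.0
  account_id=2: AVG(amount) = -51.5
  account_id=3: AVG(amount) = -103.333333
  account_id=4: AVG(amount) = -49.0

9 | -40 ; 11 | -10 ; 20 | 82 ; 22 | -180 ; 23 | -46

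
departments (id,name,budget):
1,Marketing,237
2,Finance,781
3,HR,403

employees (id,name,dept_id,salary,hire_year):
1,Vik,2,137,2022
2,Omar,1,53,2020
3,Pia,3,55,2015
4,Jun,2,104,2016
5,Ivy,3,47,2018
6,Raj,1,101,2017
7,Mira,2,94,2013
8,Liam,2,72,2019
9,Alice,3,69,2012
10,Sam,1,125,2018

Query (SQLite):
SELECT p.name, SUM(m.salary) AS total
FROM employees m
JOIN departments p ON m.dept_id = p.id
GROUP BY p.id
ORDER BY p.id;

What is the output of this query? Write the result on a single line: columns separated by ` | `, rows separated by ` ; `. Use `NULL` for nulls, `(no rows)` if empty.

Marketing | 279 ; Finance | 407 ; HR | 171

Join each employees row to its departments via dept_id.
Group joined rows by departments.id; compute SUM(m.salary) per group.
  1: ids {2, 6, 10} → SUM(m.salary)=279
  2: ids {1, 4, 7, 8} → SUM(m.salary)=407
  3: ids {3, 5, 9} → SUM(m.salary)=171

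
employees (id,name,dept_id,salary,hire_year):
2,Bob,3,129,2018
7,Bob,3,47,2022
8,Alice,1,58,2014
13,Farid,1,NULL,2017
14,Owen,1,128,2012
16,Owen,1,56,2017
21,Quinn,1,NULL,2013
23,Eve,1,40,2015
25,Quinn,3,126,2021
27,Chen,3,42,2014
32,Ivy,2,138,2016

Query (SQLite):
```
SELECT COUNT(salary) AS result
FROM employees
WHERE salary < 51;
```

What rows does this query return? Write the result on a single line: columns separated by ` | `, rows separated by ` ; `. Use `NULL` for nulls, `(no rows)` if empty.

Rows where salary < 51 → salary values: [47, 40, 42].
COUNT(salary) counts non-NULL values → 3.

3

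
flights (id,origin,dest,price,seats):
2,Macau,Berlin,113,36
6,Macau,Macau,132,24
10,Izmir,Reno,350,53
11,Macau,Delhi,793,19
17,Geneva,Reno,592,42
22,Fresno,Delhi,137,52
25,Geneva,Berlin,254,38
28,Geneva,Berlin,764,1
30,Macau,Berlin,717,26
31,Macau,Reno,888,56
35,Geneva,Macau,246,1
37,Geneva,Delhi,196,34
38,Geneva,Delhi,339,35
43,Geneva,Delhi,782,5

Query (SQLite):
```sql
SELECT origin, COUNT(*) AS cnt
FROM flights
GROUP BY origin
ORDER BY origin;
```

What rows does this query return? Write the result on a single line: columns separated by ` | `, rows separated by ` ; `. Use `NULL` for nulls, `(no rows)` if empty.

Partition flights by origin; compute COUNT(*) within each group.
  Fresno: ids {22} → COUNT(*)=1
  Geneva: ids {17, 25, 28, 35, 37, 38, 43} → COUNT(*)=7
  Izmir: ids {10} → COUNT(*)=1
  Macau: ids {2, 6, 11, 30, 31} → COUNT(*)=5

Fresno | 1 ; Geneva | 7 ; Izmir | 1 ; Macau | 5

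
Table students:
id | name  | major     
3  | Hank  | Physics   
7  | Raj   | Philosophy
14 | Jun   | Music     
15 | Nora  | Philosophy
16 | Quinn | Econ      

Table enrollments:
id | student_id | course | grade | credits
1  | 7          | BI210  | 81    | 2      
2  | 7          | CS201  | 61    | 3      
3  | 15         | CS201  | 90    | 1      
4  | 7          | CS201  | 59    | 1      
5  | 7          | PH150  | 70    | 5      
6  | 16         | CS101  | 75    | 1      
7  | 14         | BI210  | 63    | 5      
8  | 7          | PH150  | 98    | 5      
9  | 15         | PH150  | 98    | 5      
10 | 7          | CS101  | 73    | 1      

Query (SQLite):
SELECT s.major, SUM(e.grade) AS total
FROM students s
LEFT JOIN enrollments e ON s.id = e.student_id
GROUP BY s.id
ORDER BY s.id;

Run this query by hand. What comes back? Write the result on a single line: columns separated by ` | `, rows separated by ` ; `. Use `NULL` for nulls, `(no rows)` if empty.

LEFT JOIN keeps every students row; unmatched ones get NULL for enrollments columns.
Group by students.id and compute SUM(e.grade). SUM over an all-NULL group is NULL.
  3: ids {—} → SUM(e.grade)=NULL
  7: ids {1, 2, 4, 5, 8, 10} → SUM(e.grade)=442
  14: ids {7} → SUM(e.grade)=63
  15: ids {3, 9} → SUM(e.grade)=188
  16: ids {6} → SUM(e.grade)=75

Physics | NULL ; Philosophy | 442 ; Music | 63 ; Philosophy | 188 ; Econ | 75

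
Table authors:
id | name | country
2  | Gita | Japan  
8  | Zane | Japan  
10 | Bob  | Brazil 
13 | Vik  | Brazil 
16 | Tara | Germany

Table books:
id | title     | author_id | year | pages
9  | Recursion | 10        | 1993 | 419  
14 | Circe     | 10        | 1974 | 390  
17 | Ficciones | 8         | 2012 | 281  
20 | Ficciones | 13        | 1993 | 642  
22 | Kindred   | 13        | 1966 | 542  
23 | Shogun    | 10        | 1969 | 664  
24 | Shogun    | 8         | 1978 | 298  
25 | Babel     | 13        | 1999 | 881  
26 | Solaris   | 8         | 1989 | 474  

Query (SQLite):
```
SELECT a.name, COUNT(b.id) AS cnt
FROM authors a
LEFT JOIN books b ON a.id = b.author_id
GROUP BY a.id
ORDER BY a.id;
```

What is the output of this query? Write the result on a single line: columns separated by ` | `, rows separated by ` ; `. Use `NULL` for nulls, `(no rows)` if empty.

Gita | 0 ; Zane | 3 ; Bob | 3 ; Vik | 3 ; Tara | 0

LEFT JOIN keeps every authors row; unmatched ones get NULL for books columns.
Group by authors.id and compute COUNT(b.id). COUNT(col) of an all-NULL group is 0.
  2: ids {—} → COUNT(b.id)=0
  8: ids {17, 24, 26} → COUNT(b.id)=3
  10: ids {9, 14, 23} → COUNT(b.id)=3
  13: ids {20, 22, 25} → COUNT(b.id)=3
  16: ids {—} → COUNT(b.id)=0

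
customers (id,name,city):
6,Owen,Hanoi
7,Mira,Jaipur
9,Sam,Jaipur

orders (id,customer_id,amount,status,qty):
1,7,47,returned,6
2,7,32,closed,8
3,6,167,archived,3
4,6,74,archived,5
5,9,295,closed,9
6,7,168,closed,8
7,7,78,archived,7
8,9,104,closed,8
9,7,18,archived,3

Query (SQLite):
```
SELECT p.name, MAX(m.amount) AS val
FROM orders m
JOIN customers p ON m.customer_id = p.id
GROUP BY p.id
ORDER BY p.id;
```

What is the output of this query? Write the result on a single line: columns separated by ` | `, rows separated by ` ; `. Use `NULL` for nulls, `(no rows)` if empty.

Owen | 167 ; Mira | 168 ; Sam | 295

Join each orders row to its customers via customer_id.
Group joined rows by customers.id; compute MAX(m.amount) per group.
  6: ids {3, 4} → MAX(m.amount)=167
  7: ids {1, 2, 6, 7, 9} → MAX(m.amount)=168
  9: ids {5, 8} → MAX(m.amount)=295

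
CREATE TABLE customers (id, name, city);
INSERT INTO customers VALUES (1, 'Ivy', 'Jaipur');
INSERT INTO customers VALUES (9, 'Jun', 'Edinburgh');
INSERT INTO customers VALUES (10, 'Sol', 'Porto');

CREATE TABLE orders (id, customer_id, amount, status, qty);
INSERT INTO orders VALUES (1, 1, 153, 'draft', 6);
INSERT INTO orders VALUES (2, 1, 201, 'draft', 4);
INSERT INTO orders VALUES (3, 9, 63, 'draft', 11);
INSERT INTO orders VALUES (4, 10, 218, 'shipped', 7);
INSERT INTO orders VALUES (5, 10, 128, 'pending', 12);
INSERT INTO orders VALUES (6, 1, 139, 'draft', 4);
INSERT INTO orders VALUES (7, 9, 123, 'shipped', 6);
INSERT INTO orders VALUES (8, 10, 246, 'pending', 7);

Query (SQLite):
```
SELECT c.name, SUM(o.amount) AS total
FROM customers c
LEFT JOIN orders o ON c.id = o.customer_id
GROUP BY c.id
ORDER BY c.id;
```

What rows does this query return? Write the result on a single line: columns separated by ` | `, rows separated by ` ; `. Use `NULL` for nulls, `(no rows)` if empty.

Ivy | 493 ; Jun | 186 ; Sol | 592

LEFT JOIN keeps every customers row; unmatched ones get NULL for orders columns.
Group by customers.id and compute SUM(o.amount). SUM over an all-NULL group is NULL.
  1: ids {1, 2, 6} → SUM(o.amount)=493
  9: ids {3, 7} → SUM(o.amount)=186
  10: ids {4, 5, 8} → SUM(o.amount)=592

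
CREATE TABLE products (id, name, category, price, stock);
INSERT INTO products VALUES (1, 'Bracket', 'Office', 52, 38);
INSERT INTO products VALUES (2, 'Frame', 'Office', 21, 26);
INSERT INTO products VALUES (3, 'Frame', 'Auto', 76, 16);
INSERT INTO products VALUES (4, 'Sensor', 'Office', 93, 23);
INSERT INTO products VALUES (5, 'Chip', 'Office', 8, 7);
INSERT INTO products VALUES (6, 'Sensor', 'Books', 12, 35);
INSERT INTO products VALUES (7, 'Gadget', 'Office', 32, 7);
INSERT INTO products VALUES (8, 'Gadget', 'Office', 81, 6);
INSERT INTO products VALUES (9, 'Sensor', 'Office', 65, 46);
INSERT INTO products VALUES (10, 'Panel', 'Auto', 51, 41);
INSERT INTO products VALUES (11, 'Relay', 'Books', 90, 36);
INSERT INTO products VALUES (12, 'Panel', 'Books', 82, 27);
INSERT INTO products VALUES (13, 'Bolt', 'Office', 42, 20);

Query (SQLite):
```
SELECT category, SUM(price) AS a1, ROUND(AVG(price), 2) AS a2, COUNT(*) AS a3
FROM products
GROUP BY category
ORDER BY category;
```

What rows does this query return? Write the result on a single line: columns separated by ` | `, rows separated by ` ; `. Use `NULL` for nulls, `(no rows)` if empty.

Group products by category.
Per group compute: SUM(price), ROUND(AVG(price), 2), COUNT(*).
  Auto: ids {3, 10} → SUM(price)=127, ROUND(AVG(price), 2)=63.5, COUNT(*)=2
  Books: ids {6, 11, 12} → SUM(price)=184, ROUND(AVG(price), 2)=61.33, COUNT(*)=3
  Office: ids {1, 2, 4, 5, 7, 8, 9, 13} → SUM(price)=394, ROUND(AVG(price), 2)=49.25, COUNT(*)=8

Auto | 127 | 63.5 | 2 ; Books | 184 | 61.33 | 3 ; Office | 394 | 49.25 | 8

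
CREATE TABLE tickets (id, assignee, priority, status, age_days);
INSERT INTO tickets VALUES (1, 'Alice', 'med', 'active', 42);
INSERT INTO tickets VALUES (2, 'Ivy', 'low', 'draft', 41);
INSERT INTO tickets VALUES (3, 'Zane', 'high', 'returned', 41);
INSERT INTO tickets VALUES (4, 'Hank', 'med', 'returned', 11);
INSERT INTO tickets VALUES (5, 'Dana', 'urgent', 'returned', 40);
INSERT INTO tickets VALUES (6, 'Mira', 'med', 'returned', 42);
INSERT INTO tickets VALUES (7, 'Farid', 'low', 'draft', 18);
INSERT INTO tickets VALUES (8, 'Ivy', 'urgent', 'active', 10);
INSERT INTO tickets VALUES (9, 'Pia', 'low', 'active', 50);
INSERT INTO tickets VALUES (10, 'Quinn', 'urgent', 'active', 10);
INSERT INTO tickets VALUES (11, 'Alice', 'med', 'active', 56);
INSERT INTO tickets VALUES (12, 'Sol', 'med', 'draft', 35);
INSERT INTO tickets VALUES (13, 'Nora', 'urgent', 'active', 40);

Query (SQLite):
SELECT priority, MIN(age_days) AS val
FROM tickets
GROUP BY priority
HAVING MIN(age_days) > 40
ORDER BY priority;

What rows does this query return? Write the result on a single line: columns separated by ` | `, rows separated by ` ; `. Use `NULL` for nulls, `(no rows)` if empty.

high | 41

Partition tickets by priority; compute MIN(age_days) within each group.
HAVING: keep groups where MIN(age_days) > 40.
  high: ids {3} → MIN(age_days)=41
  low: ids {2, 7, 9} → MIN(age_days)=18
  med: ids {1, 4, 6, 11, 12} → MIN(age_days)=11
  urgent: ids {5, 8, 10, 13} → MIN(age_days)=10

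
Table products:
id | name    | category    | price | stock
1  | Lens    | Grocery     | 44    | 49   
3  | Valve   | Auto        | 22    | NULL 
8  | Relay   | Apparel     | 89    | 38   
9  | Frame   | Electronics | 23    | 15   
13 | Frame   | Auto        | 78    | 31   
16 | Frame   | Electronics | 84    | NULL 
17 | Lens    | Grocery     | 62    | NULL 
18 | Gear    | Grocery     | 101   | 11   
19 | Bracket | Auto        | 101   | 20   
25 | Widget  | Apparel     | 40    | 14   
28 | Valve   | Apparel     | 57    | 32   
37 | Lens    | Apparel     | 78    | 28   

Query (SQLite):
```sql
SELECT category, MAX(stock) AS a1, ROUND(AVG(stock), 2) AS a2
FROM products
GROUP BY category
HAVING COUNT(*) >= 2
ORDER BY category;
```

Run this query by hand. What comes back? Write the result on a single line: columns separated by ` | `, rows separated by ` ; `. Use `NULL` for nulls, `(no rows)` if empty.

Group products by category.
Per group compute: MAX(stock), ROUND(AVG(stock), 2).
HAVING: drop groups with fewer than 2 rows.
  Apparel: ids {8, 25, 28, 37} → MAX(stock)=38, ROUND(AVG(stock), 2)=28
  Auto: ids {3, 13, 19} → MAX(stock)=31, ROUND(AVG(stock), 2)=25.5
  Electronics: ids {9, 16} → MAX(stock)=15, ROUND(AVG(stock), 2)=15
  Grocery: ids {1, 17, 18} → MAX(stock)=49, ROUND(AVG(stock), 2)=30

Apparel | 38 | 28 ; Auto | 31 | 25.5 ; Electronics | 15 | 15 ; Grocery | 49 | 30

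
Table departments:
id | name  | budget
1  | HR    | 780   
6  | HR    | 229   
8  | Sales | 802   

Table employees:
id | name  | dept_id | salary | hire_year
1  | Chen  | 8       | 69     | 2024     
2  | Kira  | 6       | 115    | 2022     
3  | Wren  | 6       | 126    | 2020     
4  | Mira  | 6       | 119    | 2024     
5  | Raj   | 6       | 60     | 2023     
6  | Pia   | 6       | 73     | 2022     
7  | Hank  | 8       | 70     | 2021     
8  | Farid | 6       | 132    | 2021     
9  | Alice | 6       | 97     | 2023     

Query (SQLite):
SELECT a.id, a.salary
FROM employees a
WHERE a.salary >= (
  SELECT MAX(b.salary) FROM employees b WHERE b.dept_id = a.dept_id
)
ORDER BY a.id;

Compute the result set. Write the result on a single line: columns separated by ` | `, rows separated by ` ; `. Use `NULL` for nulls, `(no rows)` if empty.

7 | 70 ; 8 | 132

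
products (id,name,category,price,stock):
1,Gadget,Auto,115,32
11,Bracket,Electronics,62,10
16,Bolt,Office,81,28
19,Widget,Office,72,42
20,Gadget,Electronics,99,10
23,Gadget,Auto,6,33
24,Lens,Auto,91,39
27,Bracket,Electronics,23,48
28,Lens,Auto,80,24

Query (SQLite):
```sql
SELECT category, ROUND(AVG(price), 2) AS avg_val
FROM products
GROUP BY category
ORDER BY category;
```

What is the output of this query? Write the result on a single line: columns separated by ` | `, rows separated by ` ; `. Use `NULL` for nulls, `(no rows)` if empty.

Auto | 73 ; Electronics | 61.33 ; Office | 76.5

Partition products by category; compute ROUND(AVG(price), 2) within each group.
  Auto: ids {1, 23, 24, 28} → ROUND(AVG(price), 2)=73
  Electronics: ids {11, 20, 27} → ROUND(AVG(price), 2)=61.33
  Office: ids {16, 19} → ROUND(AVG(price), 2)=76.5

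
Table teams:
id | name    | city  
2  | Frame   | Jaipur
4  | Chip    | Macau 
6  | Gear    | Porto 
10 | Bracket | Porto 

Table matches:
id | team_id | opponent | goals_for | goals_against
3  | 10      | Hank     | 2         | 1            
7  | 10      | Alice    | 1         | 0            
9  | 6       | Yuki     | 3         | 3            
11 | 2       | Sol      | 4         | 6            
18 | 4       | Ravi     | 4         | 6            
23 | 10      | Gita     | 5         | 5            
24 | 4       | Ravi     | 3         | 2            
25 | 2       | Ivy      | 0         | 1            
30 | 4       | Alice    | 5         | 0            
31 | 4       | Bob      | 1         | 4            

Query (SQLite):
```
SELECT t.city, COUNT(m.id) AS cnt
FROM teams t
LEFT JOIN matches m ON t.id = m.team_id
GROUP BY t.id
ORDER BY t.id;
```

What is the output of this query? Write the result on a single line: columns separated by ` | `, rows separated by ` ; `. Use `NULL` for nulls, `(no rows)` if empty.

LEFT JOIN keeps every teams row; unmatched ones get NULL for matches columns.
Group by teams.id and compute COUNT(m.id). COUNT(col) of an all-NULL group is 0.
  2: ids {11, 25} → COUNT(m.id)=2
  4: ids {18, 24, 30, 31} → COUNT(m.id)=4
  6: ids {9} → COUNT(m.id)=1
  10: ids {3, 7, 23} → COUNT(m.id)=3

Jaipur | 2 ; Macau | 4 ; Porto | 1 ; Porto | 3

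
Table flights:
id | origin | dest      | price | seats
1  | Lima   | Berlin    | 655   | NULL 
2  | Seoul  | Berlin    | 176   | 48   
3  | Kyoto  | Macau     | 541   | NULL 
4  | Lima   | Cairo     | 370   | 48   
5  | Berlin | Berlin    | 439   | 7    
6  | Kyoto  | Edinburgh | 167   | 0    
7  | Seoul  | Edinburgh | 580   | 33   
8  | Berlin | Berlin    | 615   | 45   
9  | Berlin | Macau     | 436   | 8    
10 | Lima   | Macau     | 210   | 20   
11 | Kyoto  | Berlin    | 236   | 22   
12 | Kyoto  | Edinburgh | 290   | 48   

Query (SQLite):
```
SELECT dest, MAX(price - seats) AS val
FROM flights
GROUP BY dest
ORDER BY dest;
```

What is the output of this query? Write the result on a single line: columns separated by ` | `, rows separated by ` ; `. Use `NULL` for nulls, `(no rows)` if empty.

Berlin | 570 ; Cairo | 322 ; Edinburgh | 547 ; Macau | 428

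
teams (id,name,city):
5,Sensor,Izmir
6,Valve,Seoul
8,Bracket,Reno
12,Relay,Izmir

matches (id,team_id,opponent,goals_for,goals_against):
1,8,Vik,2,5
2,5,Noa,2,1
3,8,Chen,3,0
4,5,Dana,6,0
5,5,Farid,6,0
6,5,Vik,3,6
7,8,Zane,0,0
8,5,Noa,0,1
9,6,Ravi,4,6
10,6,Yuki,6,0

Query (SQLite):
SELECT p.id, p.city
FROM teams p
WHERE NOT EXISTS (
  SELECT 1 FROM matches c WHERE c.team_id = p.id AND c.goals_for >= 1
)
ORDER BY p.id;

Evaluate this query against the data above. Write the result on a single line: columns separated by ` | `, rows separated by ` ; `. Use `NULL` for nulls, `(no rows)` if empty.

12 | Izmir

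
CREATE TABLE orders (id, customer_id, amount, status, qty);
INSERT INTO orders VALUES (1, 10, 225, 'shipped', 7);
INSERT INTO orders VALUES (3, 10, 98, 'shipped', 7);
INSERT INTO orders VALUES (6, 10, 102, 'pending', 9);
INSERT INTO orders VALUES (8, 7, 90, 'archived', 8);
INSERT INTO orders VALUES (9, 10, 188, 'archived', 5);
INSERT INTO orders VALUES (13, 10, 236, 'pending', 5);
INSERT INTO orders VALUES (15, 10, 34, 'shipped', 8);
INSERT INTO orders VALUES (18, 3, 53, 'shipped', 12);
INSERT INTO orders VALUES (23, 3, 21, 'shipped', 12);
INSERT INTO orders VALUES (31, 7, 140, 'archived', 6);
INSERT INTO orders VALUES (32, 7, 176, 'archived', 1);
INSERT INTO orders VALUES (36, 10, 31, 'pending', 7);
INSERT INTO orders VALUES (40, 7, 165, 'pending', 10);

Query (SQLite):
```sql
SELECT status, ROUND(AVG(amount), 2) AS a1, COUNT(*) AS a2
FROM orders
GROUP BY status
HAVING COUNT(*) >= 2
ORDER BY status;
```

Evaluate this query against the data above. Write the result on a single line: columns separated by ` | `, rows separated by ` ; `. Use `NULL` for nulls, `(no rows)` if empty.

archived | 148.5 | 4 ; pending | 133.5 | 4 ; shipped | 86.2 | 5

Group orders by status.
Per group compute: ROUND(AVG(amount), 2), COUNT(*).
HAVING: drop groups with fewer than 2 rows.
  archived: ids {8, 9, 31, 32} → ROUND(AVG(amount), 2)=148.5, COUNT(*)=4
  pending: ids {6, 13, 36, 40} → ROUND(AVG(amount), 2)=133.5, COUNT(*)=4
  shipped: ids {1, 3, 15, 18, 23} → ROUND(AVG(amount), 2)=86.2, COUNT(*)=5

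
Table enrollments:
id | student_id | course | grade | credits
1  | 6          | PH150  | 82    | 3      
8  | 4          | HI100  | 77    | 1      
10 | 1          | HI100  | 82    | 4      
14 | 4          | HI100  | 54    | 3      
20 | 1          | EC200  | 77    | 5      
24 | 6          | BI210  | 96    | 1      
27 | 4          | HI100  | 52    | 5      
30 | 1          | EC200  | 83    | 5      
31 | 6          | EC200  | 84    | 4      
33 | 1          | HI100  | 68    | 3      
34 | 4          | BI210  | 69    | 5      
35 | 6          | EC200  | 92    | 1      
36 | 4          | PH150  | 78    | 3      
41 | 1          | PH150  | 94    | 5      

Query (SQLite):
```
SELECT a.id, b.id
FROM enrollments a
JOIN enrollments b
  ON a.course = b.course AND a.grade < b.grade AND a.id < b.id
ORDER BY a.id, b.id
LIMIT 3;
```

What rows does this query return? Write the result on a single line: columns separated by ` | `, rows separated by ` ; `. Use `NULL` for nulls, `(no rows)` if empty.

1 | 41 ; 8 | 10 ; 14 | 33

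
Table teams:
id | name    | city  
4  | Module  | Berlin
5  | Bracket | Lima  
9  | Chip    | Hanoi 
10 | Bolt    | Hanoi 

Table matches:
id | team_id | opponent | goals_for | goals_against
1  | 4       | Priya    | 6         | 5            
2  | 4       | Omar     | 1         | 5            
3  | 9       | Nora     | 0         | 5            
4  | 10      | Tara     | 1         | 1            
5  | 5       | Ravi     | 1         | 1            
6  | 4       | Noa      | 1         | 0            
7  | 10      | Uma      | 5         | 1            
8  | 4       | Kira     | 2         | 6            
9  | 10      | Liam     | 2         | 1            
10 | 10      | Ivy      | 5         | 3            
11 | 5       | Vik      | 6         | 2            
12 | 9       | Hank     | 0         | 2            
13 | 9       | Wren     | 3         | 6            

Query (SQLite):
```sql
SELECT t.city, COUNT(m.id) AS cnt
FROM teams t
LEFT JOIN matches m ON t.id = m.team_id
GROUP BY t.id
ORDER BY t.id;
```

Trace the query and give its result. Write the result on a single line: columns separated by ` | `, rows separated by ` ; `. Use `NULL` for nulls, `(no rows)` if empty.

LEFT JOIN keeps every teams row; unmatched ones get NULL for matches columns.
Group by teams.id and compute COUNT(m.id). COUNT(col) of an all-NULL group is 0.
  4: ids {1, 2, 6, 8} → COUNT(m.id)=4
  5: ids {5, 11} → COUNT(m.id)=2
  9: ids {3, 12, 13} → COUNT(m.id)=3
  10: ids {4, 7, 9, 10} → COUNT(m.id)=4

Berlin | 4 ; Lima | 2 ; Hanoi | 3 ; Hanoi | 4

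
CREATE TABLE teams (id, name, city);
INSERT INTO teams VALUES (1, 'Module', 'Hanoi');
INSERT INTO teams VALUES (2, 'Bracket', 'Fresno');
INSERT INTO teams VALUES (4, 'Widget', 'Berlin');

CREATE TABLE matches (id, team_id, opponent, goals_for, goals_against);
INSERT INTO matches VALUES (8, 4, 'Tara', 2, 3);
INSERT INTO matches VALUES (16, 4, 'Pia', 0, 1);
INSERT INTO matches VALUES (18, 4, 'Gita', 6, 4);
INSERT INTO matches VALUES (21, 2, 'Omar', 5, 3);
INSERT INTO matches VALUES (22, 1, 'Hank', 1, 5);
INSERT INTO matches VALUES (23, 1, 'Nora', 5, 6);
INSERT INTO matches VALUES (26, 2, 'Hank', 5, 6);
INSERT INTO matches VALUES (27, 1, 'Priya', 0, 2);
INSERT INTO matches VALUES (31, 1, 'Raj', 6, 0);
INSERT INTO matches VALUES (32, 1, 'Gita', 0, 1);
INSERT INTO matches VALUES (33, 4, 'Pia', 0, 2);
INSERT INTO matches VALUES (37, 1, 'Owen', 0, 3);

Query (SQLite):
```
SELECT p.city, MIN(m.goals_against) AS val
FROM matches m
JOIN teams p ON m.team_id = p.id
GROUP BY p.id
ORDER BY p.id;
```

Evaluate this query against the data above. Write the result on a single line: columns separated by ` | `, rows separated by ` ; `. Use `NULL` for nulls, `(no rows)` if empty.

Hanoi | 0 ; Fresno | 3 ; Berlin | 1

Join each matches row to its teams via team_id.
Group joined rows by teams.id; compute MIN(m.goals_against) per group.
  1: ids {22, 23, 27, 31, 32, 37} → MIN(m.goals_against)=0
  2: ids {21, 26} → MIN(m.goals_against)=3
  4: ids {8, 16, 18, 33} → MIN(m.goals_against)=1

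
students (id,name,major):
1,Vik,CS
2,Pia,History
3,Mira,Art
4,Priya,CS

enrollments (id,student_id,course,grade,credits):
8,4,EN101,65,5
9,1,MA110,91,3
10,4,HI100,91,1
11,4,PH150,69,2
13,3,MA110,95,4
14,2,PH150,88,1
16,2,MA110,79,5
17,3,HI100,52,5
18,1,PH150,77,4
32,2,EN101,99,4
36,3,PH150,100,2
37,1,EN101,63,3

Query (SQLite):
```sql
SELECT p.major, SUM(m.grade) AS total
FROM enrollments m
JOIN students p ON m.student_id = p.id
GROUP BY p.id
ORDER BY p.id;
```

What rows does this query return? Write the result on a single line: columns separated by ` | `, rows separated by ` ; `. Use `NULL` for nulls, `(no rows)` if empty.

CS | 231 ; History | 266 ; Art | 247 ; CS | 225

Join each enrollments row to its students via student_id.
Group joined rows by students.id; compute SUM(m.grade) per group.
  1: ids {9, 18, 37} → SUM(m.grade)=231
  2: ids {14, 16, 32} → SUM(m.grade)=266
  3: ids {13, 17, 36} → SUM(m.grade)=247
  4: ids {8, 10, 11} → SUM(m.grade)=225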